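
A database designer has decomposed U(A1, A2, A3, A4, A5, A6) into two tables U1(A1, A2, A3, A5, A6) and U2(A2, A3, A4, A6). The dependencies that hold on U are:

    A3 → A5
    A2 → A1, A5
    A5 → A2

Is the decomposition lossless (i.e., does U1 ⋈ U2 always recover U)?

Yes

Common attributes: U1 ∩ U2 = {A2, A3, A6}.
Closure of {A2, A3, A6}: A3 → A5 applies, adding A5; A2 → A1, A5 applies, adding A1. So (A2, A3, A6)⁺ = {A1, A2, A3, A5, A6}.
This closure contains every attribute of U1, so U1 ∩ U2 → U1. The join is lossless.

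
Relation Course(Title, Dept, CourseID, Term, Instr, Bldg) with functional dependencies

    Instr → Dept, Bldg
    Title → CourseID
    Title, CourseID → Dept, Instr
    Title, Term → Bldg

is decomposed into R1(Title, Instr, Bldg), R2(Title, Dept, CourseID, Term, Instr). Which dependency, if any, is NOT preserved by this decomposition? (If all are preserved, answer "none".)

Instr → Dept, Bldg: restricted closure across fragments reaches Dept, Bldg.
Title → CourseID lies within R2.
Title, CourseID → Dept, Instr lies within R2.
Title, Term → Bldg: restricted closure across fragments reaches Bldg.
Every dependency is enforceable on the fragments, so the decomposition is dependency-preserving.

none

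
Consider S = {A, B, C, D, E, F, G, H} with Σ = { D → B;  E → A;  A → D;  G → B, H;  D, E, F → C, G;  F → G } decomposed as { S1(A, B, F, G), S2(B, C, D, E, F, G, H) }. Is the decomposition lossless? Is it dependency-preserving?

lossy and not dependency-preserving

Lossless test: (B, F, G)⁺ = {B, F, G, H}, which is a superkey of neither fragment — lossy.
Dependency preservation: the restricted closure of {E} across the fragments never reaches {A}, so E → A cannot be enforced without a join — not preserved.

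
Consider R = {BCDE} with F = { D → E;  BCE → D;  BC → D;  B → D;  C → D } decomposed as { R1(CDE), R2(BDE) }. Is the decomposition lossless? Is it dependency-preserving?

Lossless test: (DE)⁺ = {DE}, which is a superkey of neither fragment — lossy.
Dependency preservation: BCE → D; BC → D are not contained in any single fragment, but the restricted closure of each left-hand side across the fragments still reaches the right-hand side; the remaining FDs each lie inside some fragment. All dependencies are preserved.

lossy but dependency-preserving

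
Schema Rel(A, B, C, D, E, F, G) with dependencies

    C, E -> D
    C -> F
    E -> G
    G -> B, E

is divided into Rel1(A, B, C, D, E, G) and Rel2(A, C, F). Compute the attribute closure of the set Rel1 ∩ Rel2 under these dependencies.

A, C, F

Rel1 ∩ Rel2 = {A, C}.
C → F applies, adding F
Closure: {A, C, F}.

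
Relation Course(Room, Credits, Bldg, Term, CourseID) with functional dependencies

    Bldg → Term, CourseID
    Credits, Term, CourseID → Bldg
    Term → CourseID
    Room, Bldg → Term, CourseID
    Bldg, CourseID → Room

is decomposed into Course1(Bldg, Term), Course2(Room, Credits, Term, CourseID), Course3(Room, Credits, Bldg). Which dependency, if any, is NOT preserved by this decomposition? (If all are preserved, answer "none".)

Credits, Term, CourseID → Bldg

Check Credits, Term, CourseID → Bldg: no single fragment contains all of {Credits, Bldg, Term, CourseID}, and the restricted closure of {Credits, Term, CourseID} across the fragments never reaches {Bldg}.
Bldg → Term, CourseID is preserved.
Term → CourseID is preserved.
Room, Bldg → Term, CourseID is preserved.
Bldg, CourseID → Room is preserved.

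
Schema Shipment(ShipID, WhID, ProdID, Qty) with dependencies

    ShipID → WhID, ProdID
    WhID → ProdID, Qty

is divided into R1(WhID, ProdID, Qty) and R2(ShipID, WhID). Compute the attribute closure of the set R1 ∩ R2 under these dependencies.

WhID, ProdID, Qty

R1 ∩ R2 = {WhID}.
WhID → ProdID, Qty applies, adding ProdID, Qty
Closure: {WhID, ProdID, Qty}.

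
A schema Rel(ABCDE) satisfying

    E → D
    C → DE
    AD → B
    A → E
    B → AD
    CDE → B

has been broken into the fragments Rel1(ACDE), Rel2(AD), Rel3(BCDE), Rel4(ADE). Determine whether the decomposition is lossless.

Chase test. Columns are ABCDE; row i has aⱼ where attribute j ∈ Reli, else bᵢⱼ.
Initial tableau (one row per fragment):
  row 1: a1 b12 a3 a4 a5
  row 2: a1 b22 b23 a4 b25
  row 3: b31 a2 a3 a4 a5
  row 4: a1 b42 b43 a4 a5
Rows 1 and 2 agree on AD; apply AD→B and equate their B entries.
Rows 1 and 4 agree on AD; apply AD→B and equate their B entries.
Rows 1 and 2 agree on A; apply A→E and equate their E entries.
Rows 1 and 3 agree on CDE; apply CDE→B and equate their B entries.
Rows 1 and 3 agree on B; apply B→AD and equate their AD entries.
Row 1 is now all distinguished symbols — the join is lossless.

Yes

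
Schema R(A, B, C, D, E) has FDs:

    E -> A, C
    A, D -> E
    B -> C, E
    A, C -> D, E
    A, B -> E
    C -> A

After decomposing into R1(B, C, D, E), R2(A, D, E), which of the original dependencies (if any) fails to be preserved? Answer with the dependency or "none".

none

E → A, C: restricted closure across fragments reaches A, C.
A, D → E lies within R2.
B → C, E lies within R1.
A, C → D, E: restricted closure across fragments reaches D, E.
A, B → E: restricted closure across fragments reaches E.
C → A: restricted closure across fragments reaches A.
Every dependency is enforceable on the fragments, so the decomposition is dependency-preserving.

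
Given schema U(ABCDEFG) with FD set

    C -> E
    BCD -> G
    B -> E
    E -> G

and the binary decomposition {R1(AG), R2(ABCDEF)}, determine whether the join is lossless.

Common attributes: R1 ∩ R2 = {A}.
No dependency enlarges {A}, so (A)⁺ = {A}.
The closure contains neither all of R1 = {AG} nor all of R2 = {ABCDEF}, so the common attributes are not a superkey of either fragment. The join is lossy.

No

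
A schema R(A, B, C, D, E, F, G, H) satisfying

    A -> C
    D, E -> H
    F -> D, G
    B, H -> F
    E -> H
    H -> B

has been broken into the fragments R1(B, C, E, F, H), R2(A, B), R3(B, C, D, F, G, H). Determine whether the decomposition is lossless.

No

Chase test. Columns are A, B, C, D, E, F, G, H; row i has aⱼ where attribute j ∈ Ri, else bᵢⱼ.
Initial tableau (one row per fragment):
  row 1: b11 a2 a3 b14 a5 a6 b17 a8
  row 2: a1 a2 b23 b24 b25 b26 b27 b28
  row 3: b31 a2 a3 a4 b35 a6 a7 a8
Rows 1 and 3 agree on F; apply F→D, G and equate their D, G entries.
No row becomes fully distinguished — the join is lossy.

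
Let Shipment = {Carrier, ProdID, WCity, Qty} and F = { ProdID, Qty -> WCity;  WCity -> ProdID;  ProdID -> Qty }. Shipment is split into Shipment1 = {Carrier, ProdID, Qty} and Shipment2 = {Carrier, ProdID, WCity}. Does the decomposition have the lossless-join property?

Common attributes: Shipment1 ∩ Shipment2 = {Carrier, ProdID}.
Closure of {Carrier, ProdID}: ProdID → Qty applies, adding Qty; ProdID, Qty → WCity applies, adding WCity. So (Carrier, ProdID)⁺ = {Carrier, ProdID, WCity, Qty}.
This closure contains every attribute of Shipment1, so Shipment1 ∩ Shipment2 → Shipment1. The join is lossless.

Yes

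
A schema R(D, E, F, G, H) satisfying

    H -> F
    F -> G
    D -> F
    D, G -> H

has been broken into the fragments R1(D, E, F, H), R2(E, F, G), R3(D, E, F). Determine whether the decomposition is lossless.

Yes

Chase test. Columns are D, E, F, G, H; row i has aⱼ where attribute j ∈ Ri, else bᵢⱼ.
Initial tableau (one row per fragment):
  row 1: a1 a2 a3 b14 a5
  row 2: b21 a2 a3 a4 b25
  row 3: a1 a2 a3 b34 b35
Rows 1 and 2 agree on F; apply F→G and equate their G entries.
Rows 1 and 3 agree on F; apply F→G and equate their G entries.
Rows 1 and 3 agree on D, G; apply D, G→H and equate their H entries.
Row 1 is now all distinguished symbols — the join is lossless.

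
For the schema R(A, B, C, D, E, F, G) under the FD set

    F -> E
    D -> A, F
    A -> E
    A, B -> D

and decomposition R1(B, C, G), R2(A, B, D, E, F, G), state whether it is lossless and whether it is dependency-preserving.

lossy but dependency-preserving

Lossless test: (B, G)⁺ = {B, G}, which is a superkey of neither fragment — lossy.
Dependency preservation: every FD's attributes lie within a single fragment, so each can be enforced locally — preserved.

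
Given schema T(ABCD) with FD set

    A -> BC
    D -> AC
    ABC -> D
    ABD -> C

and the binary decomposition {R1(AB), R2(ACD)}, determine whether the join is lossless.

Common attributes: R1 ∩ R2 = {A}.
Closure of {A}: A → BC applies, adding BC; ABC → D applies, adding D. So (A)⁺ = {ABCD}.
This closure contains every attribute of R1, so R1 ∩ R2 → R1. The join is lossless.

Yes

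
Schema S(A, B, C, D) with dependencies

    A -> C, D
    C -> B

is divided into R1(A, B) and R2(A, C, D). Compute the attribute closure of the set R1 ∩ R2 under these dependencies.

A, B, C, D

R1 ∩ R2 = {A}.
A → C, D applies, adding C, D
C → B applies, adding B
Closure: {A, B, C, D}.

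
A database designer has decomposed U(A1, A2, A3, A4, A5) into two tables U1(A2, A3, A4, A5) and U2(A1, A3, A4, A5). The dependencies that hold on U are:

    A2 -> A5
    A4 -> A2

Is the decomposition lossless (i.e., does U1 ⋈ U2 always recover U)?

Yes

Common attributes: U1 ∩ U2 = {A3, A4, A5}.
Closure of {A3, A4, A5}: A4 → A2 applies, adding A2. So (A3, A4, A5)⁺ = {A2, A3, A4, A5}.
This closure contains every attribute of U1, so U1 ∩ U2 → U1. The join is lossless.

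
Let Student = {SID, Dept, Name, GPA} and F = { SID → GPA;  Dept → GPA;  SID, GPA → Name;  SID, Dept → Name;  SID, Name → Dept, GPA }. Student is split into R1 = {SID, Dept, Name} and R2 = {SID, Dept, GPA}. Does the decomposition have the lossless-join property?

Common attributes: R1 ∩ R2 = {SID, Dept}.
Closure of {SID, Dept}: SID → GPA applies, adding GPA; SID, GPA → Name applies, adding Name. So (SID, Dept)⁺ = {SID, Dept, Name, GPA}.
This closure contains every attribute of R1, so R1 ∩ R2 → R1. The join is lossless.

Yes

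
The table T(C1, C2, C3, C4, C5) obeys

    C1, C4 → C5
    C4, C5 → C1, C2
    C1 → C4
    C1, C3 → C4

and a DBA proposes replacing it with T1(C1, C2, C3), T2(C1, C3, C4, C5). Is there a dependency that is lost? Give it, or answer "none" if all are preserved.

C1, C4 → C5 lies within T2.
C4, C5 → C1, C2: restricted closure across fragments reaches C1, C2.
C1 → C4 lies within T2.
C1, C3 → C4 lies within T2.
Every dependency is enforceable on the fragments, so the decomposition is dependency-preserving.

none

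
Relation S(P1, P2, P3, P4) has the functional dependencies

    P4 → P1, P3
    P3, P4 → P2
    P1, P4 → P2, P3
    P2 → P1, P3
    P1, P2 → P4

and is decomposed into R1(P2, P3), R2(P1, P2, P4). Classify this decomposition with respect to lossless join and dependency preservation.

lossless and dependency-preserving

Lossless test: (P2)⁺ = {P1, P2, P3, P4}, which contains all of one fragment — lossless.
Dependency preservation: P4 → P1, P3; P3, P4 → P2; P1, P4 → P2, P3; P2 → P1, P3 are not contained in any single fragment, but the restricted closure of each left-hand side across the fragments still reaches the right-hand side; the remaining FDs each lie inside some fragment. All dependencies are preserved.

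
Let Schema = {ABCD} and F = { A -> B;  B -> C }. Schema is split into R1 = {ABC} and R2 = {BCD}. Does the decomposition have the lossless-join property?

Common attributes: R1 ∩ R2 = {BC}.
No dependency enlarges {BC}, so (BC)⁺ = {BC}.
The closure contains neither all of R1 = {ABC} nor all of R2 = {BCD}, so the common attributes are not a superkey of either fragment. The join is lossy.

No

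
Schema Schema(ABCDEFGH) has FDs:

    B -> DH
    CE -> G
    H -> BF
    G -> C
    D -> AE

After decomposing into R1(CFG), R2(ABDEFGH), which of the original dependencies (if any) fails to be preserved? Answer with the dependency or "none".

Check CE → G: no single fragment contains all of {CEG}, and the restricted closure of {CE} across the fragments never reaches {G}.
B → DH is preserved.
H → BF is preserved.
G → C is preserved.
D → AE is preserved.

CE -> G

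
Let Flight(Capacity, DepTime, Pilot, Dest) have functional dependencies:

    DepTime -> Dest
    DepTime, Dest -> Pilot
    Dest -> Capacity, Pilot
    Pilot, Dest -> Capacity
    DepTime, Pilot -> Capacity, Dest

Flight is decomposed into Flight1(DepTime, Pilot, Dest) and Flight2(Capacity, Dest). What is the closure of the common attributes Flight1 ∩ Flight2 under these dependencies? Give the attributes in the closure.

Flight1 ∩ Flight2 = {Dest}.
Dest → Capacity, Pilot applies, adding Capacity, Pilot
Closure: {Capacity, Pilot, Dest}.

Capacity, Pilot, Dest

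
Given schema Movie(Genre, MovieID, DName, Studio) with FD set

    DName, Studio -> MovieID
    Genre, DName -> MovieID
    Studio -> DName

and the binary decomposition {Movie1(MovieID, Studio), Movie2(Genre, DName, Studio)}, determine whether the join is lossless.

Yes

Common attributes: Movie1 ∩ Movie2 = {Studio}.
Closure of {Studio}: Studio → DName applies, adding DName; DName, Studio → MovieID applies, adding MovieID. So (Studio)⁺ = {MovieID, DName, Studio}.
This closure contains every attribute of Movie1, so Movie1 ∩ Movie2 → Movie1. The join is lossless.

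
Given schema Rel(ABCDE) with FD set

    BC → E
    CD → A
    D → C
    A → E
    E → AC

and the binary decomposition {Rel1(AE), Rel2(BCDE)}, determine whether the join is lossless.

Yes

Common attributes: Rel1 ∩ Rel2 = {E}.
Closure of {E}: E → AC applies, adding AC. So (E)⁺ = {ACE}.
This closure contains every attribute of Rel1, so Rel1 ∩ Rel2 → Rel1. The join is lossless.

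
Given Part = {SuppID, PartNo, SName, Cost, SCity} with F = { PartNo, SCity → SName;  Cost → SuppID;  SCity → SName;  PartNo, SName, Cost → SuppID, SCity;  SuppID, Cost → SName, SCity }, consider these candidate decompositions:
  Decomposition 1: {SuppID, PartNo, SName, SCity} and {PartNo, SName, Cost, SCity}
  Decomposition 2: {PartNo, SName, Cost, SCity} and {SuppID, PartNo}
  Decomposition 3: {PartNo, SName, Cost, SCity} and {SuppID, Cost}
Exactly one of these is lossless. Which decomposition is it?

Decomposition 1: common = {PartNo, SName, SCity}, closure = {PartNo, SName, SCity} → lossy.
Decomposition 2: common = {PartNo}, closure = {PartNo} → lossy.
Decomposition 3: common = {Cost}, closure = {SuppID, SName, Cost, SCity} → lossless.

Decomposition 3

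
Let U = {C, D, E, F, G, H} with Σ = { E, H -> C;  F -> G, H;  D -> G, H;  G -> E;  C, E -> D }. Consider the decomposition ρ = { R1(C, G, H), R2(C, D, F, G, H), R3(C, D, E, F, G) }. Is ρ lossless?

Yes

Chase test. Columns are C, D, E, F, G, H; row i has aⱼ where attribute j ∈ Ri, else bᵢⱼ.
Initial tableau (one row per fragment):
  row 1: a1 b12 b13 b14 a5 a6
  row 2: a1 a2 b23 a4 a5 a6
  row 3: a1 a2 a3 a4 a5 b36
Rows 2 and 3 agree on F; apply F→G, H and equate their G, H entries.
Rows 1 and 2 agree on G; apply G→E and equate their E entries.
Rows 1 and 3 agree on G; apply G→E and equate their E entries.
Rows 1 and 2 agree on C, E; apply C, E→D and equate their D entries.
Row 2 is now all distinguished symbols — the join is lossless.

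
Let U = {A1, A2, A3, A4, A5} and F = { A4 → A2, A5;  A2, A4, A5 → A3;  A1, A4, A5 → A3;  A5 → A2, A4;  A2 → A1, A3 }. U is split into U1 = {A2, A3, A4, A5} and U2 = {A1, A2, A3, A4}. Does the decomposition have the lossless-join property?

Yes

Common attributes: U1 ∩ U2 = {A2, A3, A4}.
Closure of {A2, A3, A4}: A4 → A2, A5 applies, adding A5; A2 → A1, A3 applies, adding A1. So (A2, A3, A4)⁺ = {A1, A2, A3, A4, A5}.
This closure contains every attribute of U1, so U1 ∩ U2 → U1. The join is lossless.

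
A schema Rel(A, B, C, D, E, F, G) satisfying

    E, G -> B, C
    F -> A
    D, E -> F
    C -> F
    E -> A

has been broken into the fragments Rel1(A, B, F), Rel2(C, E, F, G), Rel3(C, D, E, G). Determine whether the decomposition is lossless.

Chase test. Columns are A, B, C, D, E, F, G; row i has aⱼ where attribute j ∈ Reli, else bᵢⱼ.
Initial tableau (one row per fragment):
  row 1: a1 a2 b13 b14 b15 a6 b17
  row 2: b21 b22 a3 b24 a5 a6 a7
  row 3: b31 b32 a3 a4 a5 b36 a7
Rows 2 and 3 agree on E, G; apply E, G→B, C and equate their B, C entries.
Rows 1 and 2 agree on F; apply F→A and equate their A entries.
Rows 2 and 3 agree on C; apply C→F and equate their F entries.
Rows 2 and 3 agree on E; apply E→A and equate their A entries.
No row becomes fully distinguished — the join is lossy.

No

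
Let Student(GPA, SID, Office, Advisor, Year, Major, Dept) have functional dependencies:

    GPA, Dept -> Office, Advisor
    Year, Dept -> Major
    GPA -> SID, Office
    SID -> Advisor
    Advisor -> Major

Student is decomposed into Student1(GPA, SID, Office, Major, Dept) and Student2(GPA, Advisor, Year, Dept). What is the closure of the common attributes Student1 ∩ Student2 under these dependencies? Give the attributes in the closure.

Student1 ∩ Student2 = {GPA, Dept}.
GPA, Dept → Office, Advisor applies, adding Office, Advisor
GPA → SID, Office applies, adding SID
Advisor → Major applies, adding Major
Closure: {GPA, SID, Office, Advisor, Major, Dept}.

GPA, SID, Office, Advisor, Major, Dept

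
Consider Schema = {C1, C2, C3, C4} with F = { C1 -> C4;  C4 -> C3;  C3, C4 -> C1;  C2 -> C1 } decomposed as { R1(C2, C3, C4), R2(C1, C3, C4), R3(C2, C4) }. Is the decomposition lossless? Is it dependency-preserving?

lossless and dependency-preserving

Lossless test (chase): Rows 1 and 3 agree on C4; apply C4→C3 and equate their C3 entries. Rows 1 and 2 agree on C3, C4; apply C3, C4→C1 and equate their C1 entries. Rows 1 and 3 agree on C3, C4; apply C3, C4→C1 and equate their C1 entries. Row 1 is now all distinguished symbols — the join is lossless.
Dependency preservation: C2 → C1 is not contained in any single fragment, but the restricted closure of its left-hand side across the fragments still reaches the right-hand side; the remaining FDs each lie inside some fragment. All dependencies are preserved.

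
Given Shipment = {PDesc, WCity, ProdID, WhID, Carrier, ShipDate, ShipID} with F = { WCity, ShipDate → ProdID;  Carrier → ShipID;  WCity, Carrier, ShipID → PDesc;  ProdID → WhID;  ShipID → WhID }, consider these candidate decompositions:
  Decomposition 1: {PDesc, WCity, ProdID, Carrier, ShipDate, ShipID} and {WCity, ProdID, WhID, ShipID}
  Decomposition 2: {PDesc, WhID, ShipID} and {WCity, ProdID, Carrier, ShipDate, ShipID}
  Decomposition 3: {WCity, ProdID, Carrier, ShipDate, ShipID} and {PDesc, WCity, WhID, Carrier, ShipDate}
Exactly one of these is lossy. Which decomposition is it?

Decomposition 1: common = {WCity, ProdID, ShipID}, closure = {WCity, ProdID, WhID, ShipID} → lossless.
Decomposition 2: common = {ShipID}, closure = {WhID, ShipID} → lossy.
Decomposition 3: common = {WCity, Carrier, ShipDate}, closure = {PDesc, WCity, ProdID, WhID, Carrier, ShipDate, ShipID} → lossless.

Decomposition 2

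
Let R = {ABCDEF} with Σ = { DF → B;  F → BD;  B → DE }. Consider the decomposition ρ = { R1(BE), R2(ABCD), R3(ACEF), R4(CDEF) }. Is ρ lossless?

No

Chase test. Columns are ABCDEF; row i has aⱼ where attribute j ∈ Ri, else bᵢⱼ.
Initial tableau (one row per fragment):
  row 1: b11 a2 b13 b14 a5 b16
  row 2: a1 a2 a3 a4 b25 b26
  row 3: a1 b32 a3 b34 a5 a6
  row 4: b41 b42 a3 a4 a5 a6
Rows 3 and 4 agree on F; apply F→BD and equate their BD entries.
Rows 1 and 2 agree on B; apply B→DE and equate their DE entries.
No row becomes fully distinguished — the join is lossy.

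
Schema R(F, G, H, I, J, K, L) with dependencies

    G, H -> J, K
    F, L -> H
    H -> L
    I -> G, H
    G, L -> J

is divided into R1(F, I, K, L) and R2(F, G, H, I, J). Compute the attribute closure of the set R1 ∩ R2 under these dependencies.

R1 ∩ R2 = {F, I}.
I → G, H applies, adding G, H
G, H → J, K applies, adding J, K
H → L applies, adding L
Closure: {F, G, H, I, J, K, L}.

F, G, H, I, J, K, L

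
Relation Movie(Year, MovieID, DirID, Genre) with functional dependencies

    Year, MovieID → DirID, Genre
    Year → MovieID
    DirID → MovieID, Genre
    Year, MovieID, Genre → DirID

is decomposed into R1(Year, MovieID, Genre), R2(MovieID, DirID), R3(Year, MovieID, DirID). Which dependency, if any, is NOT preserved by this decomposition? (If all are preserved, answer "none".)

Check DirID → MovieID, Genre: no single fragment contains all of {MovieID, DirID, Genre}, and the restricted closure of {DirID} across the fragments never reaches {MovieID, Genre}.
Year, MovieID → DirID, Genre is preserved.
Year → MovieID is preserved.
Year, MovieID, Genre → DirID is preserved.

DirID → MovieID, Genre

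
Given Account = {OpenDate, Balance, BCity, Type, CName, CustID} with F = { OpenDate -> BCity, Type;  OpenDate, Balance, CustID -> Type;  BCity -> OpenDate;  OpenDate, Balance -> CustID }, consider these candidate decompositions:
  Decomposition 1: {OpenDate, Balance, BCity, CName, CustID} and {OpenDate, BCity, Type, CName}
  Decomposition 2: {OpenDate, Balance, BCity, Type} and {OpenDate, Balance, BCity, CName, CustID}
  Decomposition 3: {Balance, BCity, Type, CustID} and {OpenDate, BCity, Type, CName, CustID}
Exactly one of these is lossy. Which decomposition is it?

Decomposition 1: common = {OpenDate, BCity, CName}, closure = {OpenDate, BCity, Type, CName} → lossless.
Decomposition 2: common = {OpenDate, Balance, BCity}, closure = {OpenDate, Balance, BCity, Type, CustID} → lossless.
Decomposition 3: common = {BCity, Type, CustID}, closure = {OpenDate, BCity, Type, CustID} → lossy.

Decomposition 3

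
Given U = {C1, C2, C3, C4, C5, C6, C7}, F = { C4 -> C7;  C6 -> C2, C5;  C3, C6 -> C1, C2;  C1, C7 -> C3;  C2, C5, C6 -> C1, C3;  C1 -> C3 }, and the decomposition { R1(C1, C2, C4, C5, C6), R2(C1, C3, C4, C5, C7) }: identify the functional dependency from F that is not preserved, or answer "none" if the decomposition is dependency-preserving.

none

C4 → C7 lies within R2.
C6 → C2, C5 lies within R1.
C3, C6 → C1, C2: restricted closure across fragments reaches C1, C2.
C1, C7 → C3 lies within R2.
C2, C5, C6 → C1, C3: restricted closure across fragments reaches C1, C3.
C1 → C3 lies within R2.
Every dependency is enforceable on the fragments, so the decomposition is dependency-preserving.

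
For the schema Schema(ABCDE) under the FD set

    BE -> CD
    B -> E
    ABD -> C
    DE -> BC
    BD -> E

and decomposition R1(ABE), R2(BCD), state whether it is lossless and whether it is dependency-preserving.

lossless but not dependency-preserving

Lossless test: (B)⁺ = {BCDE}, which contains all of one fragment — lossless.
Dependency preservation: the restricted closure of {DE} across the fragments never reaches {BC}, so DE → BC cannot be enforced without a join — not preserved.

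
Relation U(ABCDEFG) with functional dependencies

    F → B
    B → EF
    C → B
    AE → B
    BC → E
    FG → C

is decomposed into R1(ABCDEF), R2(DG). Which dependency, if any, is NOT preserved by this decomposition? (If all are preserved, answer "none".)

Check FG → C: no single fragment contains all of {CFG}, and the restricted closure of {FG} across the fragments never reaches {C}.
F → B is preserved.
B → EF is preserved.
C → B is preserved.
AE → B is preserved.
BC → E is preserved.

FG → C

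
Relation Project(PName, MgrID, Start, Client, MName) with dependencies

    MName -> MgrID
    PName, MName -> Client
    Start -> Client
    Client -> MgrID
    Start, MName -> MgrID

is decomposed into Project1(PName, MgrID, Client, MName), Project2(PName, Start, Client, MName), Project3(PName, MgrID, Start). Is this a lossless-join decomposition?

Yes

Chase test. Columns are PName, MgrID, Start, Client, MName; row i has aⱼ where attribute j ∈ Projecti, else bᵢⱼ.
Initial tableau (one row per fragment):
  row 1: a1 a2 b13 a4 a5
  row 2: a1 b22 a3 a4 a5
  row 3: a1 a2 a3 b34 b35
Rows 1 and 2 agree on MName; apply MName→MgrID and equate their MgrID entries.
Rows 2 and 3 agree on Start; apply Start→Client and equate their Client entries.
Row 2 is now all distinguished symbols — the join is lossless.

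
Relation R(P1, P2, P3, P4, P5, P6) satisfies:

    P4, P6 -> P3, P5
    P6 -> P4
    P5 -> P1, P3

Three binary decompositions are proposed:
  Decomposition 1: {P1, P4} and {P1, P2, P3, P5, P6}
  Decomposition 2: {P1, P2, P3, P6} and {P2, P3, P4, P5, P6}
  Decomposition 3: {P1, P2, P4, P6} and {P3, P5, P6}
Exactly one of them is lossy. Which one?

Decomposition 1

Decomposition 1: common = {P1}, closure = {P1} → lossy.
Decomposition 2: common = {P2, P3, P6}, closure = {P1, P2, P3, P4, P5, P6} → lossless.
Decomposition 3: common = {P6}, closure = {P1, P3, P4, P5, P6} → lossless.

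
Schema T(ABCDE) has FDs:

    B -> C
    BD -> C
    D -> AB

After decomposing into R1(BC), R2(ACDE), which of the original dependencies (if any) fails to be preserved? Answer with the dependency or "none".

D -> AB

Check D → AB: no single fragment contains all of {ABD}, and the restricted closure of {D} across the fragments never reaches {AB}.
B → C is preserved.
BD → C is preserved.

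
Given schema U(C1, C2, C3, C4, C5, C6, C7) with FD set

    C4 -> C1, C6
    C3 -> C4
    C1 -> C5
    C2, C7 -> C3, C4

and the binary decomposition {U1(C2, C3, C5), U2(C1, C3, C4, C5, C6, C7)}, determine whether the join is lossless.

No

Common attributes: U1 ∩ U2 = {C3, C5}.
Closure of {C3, C5}: C3 → C4 applies, adding C4; C4 → C1, C6 applies, adding C1, C6. So (C3, C5)⁺ = {C1, C3, C4, C5, C6}.
The closure contains neither all of U1 = {C2, C3, C5} nor all of U2 = {C1, C3, C4, C5, C6, C7}, so the common attributes are not a superkey of either fragment. The join is lossy.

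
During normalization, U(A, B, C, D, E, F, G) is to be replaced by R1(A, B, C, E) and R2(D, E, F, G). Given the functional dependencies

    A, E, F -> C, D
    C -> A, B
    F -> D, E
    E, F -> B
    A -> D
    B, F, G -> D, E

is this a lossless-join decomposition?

Common attributes: R1 ∩ R2 = {E}.
No dependency enlarges {E}, so (E)⁺ = {E}.
The closure contains neither all of R1 = {A, B, C, E} nor all of R2 = {D, E, F, G}, so the common attributes are not a superkey of either fragment. The join is lossy.

No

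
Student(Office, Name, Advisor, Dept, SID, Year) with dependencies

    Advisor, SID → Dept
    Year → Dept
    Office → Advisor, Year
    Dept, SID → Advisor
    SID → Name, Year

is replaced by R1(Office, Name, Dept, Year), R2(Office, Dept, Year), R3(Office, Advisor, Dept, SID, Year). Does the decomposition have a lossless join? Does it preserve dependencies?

Lossless test (chase): Rows 1 and 2 agree on Office; apply Office→Advisor, Year and equate their Advisor, Year entries. Rows 1 and 3 agree on Office; apply Office→Advisor, Year and equate their Advisor, Year entries. No row becomes fully distinguished — the join is lossy.
Dependency preservation: the restricted closure of {SID} across the fragments never reaches {Name, Year}, so SID → Name, Year cannot be enforced without a join — not preserved.

lossy and not dependency-preserving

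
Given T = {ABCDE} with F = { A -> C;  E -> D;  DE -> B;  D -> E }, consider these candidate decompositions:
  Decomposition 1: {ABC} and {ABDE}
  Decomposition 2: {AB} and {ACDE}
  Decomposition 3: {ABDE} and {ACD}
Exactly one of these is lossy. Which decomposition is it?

Decomposition 2

Decomposition 1: common = {AB}, closure = {ABC} → lossless.
Decomposition 2: common = {A}, closure = {AC} → lossy.
Decomposition 3: common = {AD}, closure = {ABCDE} → lossless.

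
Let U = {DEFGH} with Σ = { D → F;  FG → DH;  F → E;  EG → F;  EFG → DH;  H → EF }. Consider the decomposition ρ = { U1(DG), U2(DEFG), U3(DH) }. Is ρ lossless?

Chase test. Columns are DEFGH; row i has aⱼ where attribute j ∈ Ui, else bᵢⱼ.
Initial tableau (one row per fragment):
  row 1: a1 b12 b13 a4 b15
  row 2: a1 a2 a3 a4 b25
  row 3: a1 b32 b33 b34 a5
Rows 1 and 2 agree on D; apply D→F and equate their F entries.
Rows 1 and 3 agree on D; apply D→F and equate their F entries.
Rows 1 and 2 agree on FG; apply FG→DH and equate their DH entries.
Rows 1 and 2 agree on F; apply F→E and equate their E entries.
Rows 1 and 3 agree on F; apply F→E and equate their E entries.
No row becomes fully distinguished — the join is lossy.

No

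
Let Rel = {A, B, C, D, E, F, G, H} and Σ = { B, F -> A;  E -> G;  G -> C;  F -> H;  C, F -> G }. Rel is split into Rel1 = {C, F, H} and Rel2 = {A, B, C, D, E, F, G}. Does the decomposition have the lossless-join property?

Yes

Common attributes: Rel1 ∩ Rel2 = {C, F}.
Closure of {C, F}: F → H applies, adding H; C, F → G applies, adding G. So (C, F)⁺ = {C, F, G, H}.
This closure contains every attribute of Rel1, so Rel1 ∩ Rel2 → Rel1. The join is lossless.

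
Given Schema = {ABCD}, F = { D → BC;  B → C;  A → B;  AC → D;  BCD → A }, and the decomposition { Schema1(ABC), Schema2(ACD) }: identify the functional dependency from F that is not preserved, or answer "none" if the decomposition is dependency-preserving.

none

D → BC: restricted closure across fragments reaches BC.
B → C lies within Schema1.
A → B lies within Schema1.
AC → D lies within Schema2.
BCD → A: restricted closure across fragments reaches A.
Every dependency is enforceable on the fragments, so the decomposition is dependency-preserving.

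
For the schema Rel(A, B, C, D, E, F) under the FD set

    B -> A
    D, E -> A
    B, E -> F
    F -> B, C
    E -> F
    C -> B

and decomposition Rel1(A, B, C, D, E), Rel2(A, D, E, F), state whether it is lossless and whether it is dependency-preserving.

Lossless test: (A, D, E)⁺ = {A, B, C, D, E, F}, which contains all of one fragment — lossless.
Dependency preservation: the restricted closure of {F} across the fragments never reaches {B, C}, so F → B, C cannot be enforced without a join — not preserved.

lossless but not dependency-preserving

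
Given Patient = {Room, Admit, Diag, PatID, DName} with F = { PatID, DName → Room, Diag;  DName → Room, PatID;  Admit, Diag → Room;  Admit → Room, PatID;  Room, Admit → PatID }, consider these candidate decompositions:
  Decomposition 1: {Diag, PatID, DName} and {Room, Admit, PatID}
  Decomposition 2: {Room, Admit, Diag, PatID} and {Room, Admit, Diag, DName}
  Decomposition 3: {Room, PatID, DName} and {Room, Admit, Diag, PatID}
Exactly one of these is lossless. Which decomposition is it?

Decomposition 2

Decomposition 1: common = {PatID}, closure = {PatID} → lossy.
Decomposition 2: common = {Room, Admit, Diag}, closure = {Room, Admit, Diag, PatID} → lossless.
Decomposition 3: common = {Room, PatID}, closure = {Room, PatID} → lossy.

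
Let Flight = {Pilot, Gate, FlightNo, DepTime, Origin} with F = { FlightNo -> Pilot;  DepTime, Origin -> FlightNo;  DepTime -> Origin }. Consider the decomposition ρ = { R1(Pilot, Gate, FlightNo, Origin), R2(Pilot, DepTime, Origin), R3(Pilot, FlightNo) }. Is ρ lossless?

Chase test. Columns are Pilot, Gate, FlightNo, DepTime, Origin; row i has aⱼ where attribute j ∈ Ri, else bᵢⱼ.
Initial tableau (one row per fragment):
  row 1: a1 a2 a3 b14 a5
  row 2: a1 b22 b23 a4 a5
  row 3: a1 b32 a3 b34 b35
No row becomes fully distinguished — the join is lossy.

No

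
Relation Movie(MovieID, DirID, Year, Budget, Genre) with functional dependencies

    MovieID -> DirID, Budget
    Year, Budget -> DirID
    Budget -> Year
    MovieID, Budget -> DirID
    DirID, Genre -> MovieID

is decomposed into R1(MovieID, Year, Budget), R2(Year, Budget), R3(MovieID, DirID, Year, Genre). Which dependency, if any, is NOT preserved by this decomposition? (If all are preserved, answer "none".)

Year, Budget -> DirID

Check Year, Budget → DirID: no single fragment contains all of {DirID, Year, Budget}, and the restricted closure of {Year, Budget} across the fragments never reaches {DirID}.
MovieID → DirID, Budget is preserved.
Budget → Year is preserved.
MovieID, Budget → DirID is preserved.
DirID, Genre → MovieID is preserved.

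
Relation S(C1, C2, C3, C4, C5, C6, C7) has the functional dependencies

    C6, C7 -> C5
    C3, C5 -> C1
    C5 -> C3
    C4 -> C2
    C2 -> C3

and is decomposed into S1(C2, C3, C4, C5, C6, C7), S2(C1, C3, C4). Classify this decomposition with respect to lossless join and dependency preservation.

lossy and not dependency-preserving

Lossless test: (C3, C4)⁺ = {C2, C3, C4}, which is a superkey of neither fragment — lossy.
Dependency preservation: the restricted closure of {C3, C5} across the fragments never reaches {C1}, so C3, C5 → C1 cannot be enforced without a join — not preserved.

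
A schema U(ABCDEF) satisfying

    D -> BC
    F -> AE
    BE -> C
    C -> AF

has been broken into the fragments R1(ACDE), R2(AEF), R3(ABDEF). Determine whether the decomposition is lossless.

Chase test. Columns are ABCDEF; row i has aⱼ where attribute j ∈ Ri, else bᵢⱼ.
Initial tableau (one row per fragment):
  row 1: a1 b12 a3 a4 a5 b16
  row 2: a1 b22 b23 b24 a5 a6
  row 3: a1 a2 b33 a4 a5 a6
Rows 1 and 3 agree on D; apply D→BC and equate their BC entries.
Rows 1 and 3 agree on C; apply C→AF and equate their AF entries.
Row 1 is now all distinguished symbols — the join is lossless.

Yes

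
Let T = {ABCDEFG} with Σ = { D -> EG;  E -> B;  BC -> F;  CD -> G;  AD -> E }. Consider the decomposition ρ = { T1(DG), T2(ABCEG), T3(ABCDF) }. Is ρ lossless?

Chase test. Columns are ABCDEFG; row i has aⱼ where attribute j ∈ Ti, else bᵢⱼ.
Initial tableau (one row per fragment):
  row 1: b11 b12 b13 a4 b15 b16 a7
  row 2: a1 a2 a3 b24 a5 b26 a7
  row 3: a1 a2 a3 a4 b35 a6 b37
Rows 1 and 3 agree on D; apply D→EG and equate their EG entries.
Rows 1 and 3 agree on E; apply E→B and equate their B entries.
Rows 2 and 3 agree on BC; apply BC→F and equate their F entries.
No row becomes fully distinguished — the join is lossy.

No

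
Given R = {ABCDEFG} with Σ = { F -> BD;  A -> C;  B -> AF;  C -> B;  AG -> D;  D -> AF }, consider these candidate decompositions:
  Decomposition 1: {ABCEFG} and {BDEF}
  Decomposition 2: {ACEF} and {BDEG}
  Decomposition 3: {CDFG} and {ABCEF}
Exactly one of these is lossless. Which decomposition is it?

Decomposition 1: common = {BEF}, closure = {ABCDEF} → lossless.
Decomposition 2: common = {E}, closure = {E} → lossy.
Decomposition 3: common = {CF}, closure = {ABCDF} → lossy.

Decomposition 1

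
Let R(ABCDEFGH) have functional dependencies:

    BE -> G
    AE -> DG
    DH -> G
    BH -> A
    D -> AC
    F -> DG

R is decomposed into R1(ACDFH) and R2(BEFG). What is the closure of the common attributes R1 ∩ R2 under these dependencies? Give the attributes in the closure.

R1 ∩ R2 = {F}.
F → DG applies, adding DG
D → AC applies, adding AC
Closure: {ACDFG}.

ACDFG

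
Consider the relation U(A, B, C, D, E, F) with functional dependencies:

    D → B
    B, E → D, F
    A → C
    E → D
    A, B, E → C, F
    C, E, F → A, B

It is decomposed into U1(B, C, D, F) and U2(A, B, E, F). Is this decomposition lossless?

Common attributes: U1 ∩ U2 = {B, F}.
No dependency enlarges {B, F}, so (B, F)⁺ = {B, F}.
The closure contains neither all of U1 = {B, C, D, F} nor all of U2 = {A, B, E, F}, so the common attributes are not a superkey of either fragment. The join is lossy.

No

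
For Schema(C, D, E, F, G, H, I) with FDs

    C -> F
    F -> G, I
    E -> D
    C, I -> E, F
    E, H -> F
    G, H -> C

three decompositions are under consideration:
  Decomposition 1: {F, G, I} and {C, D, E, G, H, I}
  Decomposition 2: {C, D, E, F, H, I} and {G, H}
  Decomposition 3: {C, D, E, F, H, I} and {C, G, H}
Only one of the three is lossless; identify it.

Decomposition 3

Decomposition 1: common = {G, I}, closure = {G, I} → lossy.
Decomposition 2: common = {H}, closure = {H} → lossy.
Decomposition 3: common = {C, H}, closure = {C, D, E, F, G, H, I} → lossless.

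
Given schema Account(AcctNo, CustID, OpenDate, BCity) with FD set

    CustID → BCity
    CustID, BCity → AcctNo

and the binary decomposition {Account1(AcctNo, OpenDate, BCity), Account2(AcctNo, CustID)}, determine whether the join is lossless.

Common attributes: Account1 ∩ Account2 = {AcctNo}.
No dependency enlarges {AcctNo}, so (AcctNo)⁺ = {AcctNo}.
The closure contains neither all of Account1 = {AcctNo, OpenDate, BCity} nor all of Account2 = {AcctNo, CustID}, so the common attributes are not a superkey of either fragment. The join is lossy.

No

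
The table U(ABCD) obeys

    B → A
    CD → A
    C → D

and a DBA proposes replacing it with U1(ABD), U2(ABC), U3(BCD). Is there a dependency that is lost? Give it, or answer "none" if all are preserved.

B → A lies within U1.
CD → A: restricted closure across fragments reaches A.
C → D lies within U3.
Every dependency is enforceable on the fragments, so the decomposition is dependency-preserving.

none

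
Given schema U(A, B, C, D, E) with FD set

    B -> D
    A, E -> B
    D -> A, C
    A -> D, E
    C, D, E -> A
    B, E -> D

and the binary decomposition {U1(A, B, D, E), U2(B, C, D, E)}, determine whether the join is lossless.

Common attributes: U1 ∩ U2 = {B, D, E}.
Closure of {B, D, E}: D → A, C applies, adding A, C. So (B, D, E)⁺ = {A, B, C, D, E}.
This closure contains every attribute of U1, so U1 ∩ U2 → U1. The join is lossless.

Yes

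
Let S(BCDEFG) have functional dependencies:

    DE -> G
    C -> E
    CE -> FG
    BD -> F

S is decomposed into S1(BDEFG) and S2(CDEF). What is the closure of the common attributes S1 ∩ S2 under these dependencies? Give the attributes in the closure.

DEFG

S1 ∩ S2 = {DEF}.
DE → G applies, adding G
Closure: {DEFG}.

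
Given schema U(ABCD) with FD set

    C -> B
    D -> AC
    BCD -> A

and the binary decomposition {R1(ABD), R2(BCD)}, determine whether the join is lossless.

Common attributes: R1 ∩ R2 = {BD}.
Closure of {BD}: D → AC applies, adding AC. So (BD)⁺ = {ABCD}.
This closure contains every attribute of R1, so R1 ∩ R2 → R1. The join is lossless.

Yes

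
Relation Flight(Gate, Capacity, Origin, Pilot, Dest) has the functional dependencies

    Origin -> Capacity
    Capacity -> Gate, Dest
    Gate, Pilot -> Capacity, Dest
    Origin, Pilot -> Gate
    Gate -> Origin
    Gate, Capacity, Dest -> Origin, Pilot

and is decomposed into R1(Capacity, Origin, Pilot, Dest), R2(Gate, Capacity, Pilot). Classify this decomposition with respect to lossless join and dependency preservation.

lossless and dependency-preserving

Lossless test: (Capacity, Pilot)⁺ = {Gate, Capacity, Origin, Pilot, Dest}, which contains all of one fragment — lossless.
Dependency preservation: Capacity → Gate, Dest; Gate, Pilot → Capacity, Dest; Origin, Pilot → Gate; Gate → Origin; Gate, Capacity, Dest → Origin, Pilot are not contained in any single fragment, but the restricted closure of each left-hand side across the fragments still reaches the right-hand side; the remaining FDs each lie inside some fragment. All dependencies are preserved.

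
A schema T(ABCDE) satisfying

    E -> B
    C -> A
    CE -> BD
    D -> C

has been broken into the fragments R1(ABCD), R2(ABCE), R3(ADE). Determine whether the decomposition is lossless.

Yes

Chase test. Columns are ABCDE; row i has aⱼ where attribute j ∈ Ri, else bᵢⱼ.
Initial tableau (one row per fragment):
  row 1: a1 a2 a3 a4 b15
  row 2: a1 a2 a3 b24 a5
  row 3: a1 b32 b33 a4 a5
Rows 2 and 3 agree on E; apply E→B and equate their B entries.
Rows 1 and 3 agree on D; apply D→C and equate their C entries.
Rows 2 and 3 agree on CE; apply CE→BD and equate their BD entries.
Row 2 is now all distinguished symbols — the join is lossless.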